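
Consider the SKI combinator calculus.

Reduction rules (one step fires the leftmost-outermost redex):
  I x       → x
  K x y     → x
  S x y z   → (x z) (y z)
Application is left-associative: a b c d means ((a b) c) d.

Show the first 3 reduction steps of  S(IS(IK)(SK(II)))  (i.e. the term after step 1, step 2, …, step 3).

  start: S(IS(IK)(SK(II)))
  →1  S(S(IK)(SK(II)))
  →2  S(SK(SK(II)))
  →3  S(SK(SKI))

Answer: after 3 steps: S(SK(SKI))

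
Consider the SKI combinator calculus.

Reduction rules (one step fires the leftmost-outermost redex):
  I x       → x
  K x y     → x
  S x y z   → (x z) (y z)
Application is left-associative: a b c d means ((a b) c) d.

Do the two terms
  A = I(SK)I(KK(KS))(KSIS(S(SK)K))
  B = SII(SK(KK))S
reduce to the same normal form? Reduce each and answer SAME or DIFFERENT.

Answer: DIFFERENT — A ⇓ K(SS(S(SK)K)), B ⇓ S

Reduction:
Term A:
  start: I(SK)I(KK(KS))(KSIS(S(SK)K))
  step 1: SKI(KK(KS))(KSIS(S(SK)K))
  step 2: K(KK(KS))(I(KK(KS)))(KSIS(S(SK)K))
  step 3: KK(KS)(KSIS(S(SK)K))
  step 4: K(KSIS(S(SK)K))
  step 5: K(SS(S(SK)K))

Term B:
  start: SII(SK(KK))S
  step 1: I(SK(KK))(I(SK(KK)))S
  step 2: SK(KK)(I(SK(KK)))S
  step 3: K(I(SK(KK)))(KK(I(SK(KK))))S
  step 4: I(SK(KK))S
  step 5: SK(KK)S
  step 6: KS(KKS)
  step 7: S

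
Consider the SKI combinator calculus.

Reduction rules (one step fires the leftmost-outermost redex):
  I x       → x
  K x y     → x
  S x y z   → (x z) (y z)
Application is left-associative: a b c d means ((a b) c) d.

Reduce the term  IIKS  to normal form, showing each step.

  start: IIKS
  step 1: IKS
  step 2: KS

Answer: normal form = KS  (in 2 steps)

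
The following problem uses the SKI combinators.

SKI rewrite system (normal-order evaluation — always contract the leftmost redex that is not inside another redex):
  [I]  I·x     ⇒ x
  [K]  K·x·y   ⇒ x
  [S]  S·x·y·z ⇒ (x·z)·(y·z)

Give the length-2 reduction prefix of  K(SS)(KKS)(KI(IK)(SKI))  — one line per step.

Answer: after 2 steps: SS(I(SKI))

Reduction:
  start: K(SS)(KKS)(KI(IK)(SKI))
  [1] SS(KI(IK)(SKI))
  [2] SS(I(SKI))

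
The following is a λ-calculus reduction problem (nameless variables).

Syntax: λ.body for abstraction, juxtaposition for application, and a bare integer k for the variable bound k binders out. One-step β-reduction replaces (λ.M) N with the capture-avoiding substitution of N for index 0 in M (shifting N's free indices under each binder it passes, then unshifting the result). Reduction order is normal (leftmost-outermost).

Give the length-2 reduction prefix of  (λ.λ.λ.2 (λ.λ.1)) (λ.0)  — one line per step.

Answer: after 2 steps: λ.λ.λ.λ.1

Derivation:
  start: (λ.λ.λ.2 (λ.λ.1)) (λ.0)
  [1] λ.λ.(λ.0) (λ.λ.1)
  [2] λ.λ.λ.λ.1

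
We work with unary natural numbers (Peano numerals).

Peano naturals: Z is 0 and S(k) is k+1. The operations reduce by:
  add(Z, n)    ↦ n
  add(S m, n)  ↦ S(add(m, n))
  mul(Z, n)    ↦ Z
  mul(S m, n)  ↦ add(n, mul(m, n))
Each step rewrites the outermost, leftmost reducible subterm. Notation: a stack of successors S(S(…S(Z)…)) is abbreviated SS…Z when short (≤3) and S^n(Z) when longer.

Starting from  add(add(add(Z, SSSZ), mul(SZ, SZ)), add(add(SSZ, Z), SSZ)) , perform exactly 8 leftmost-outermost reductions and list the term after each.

  start: add(add(add(Z, SSSZ), mul(SZ, SZ)), add(add(SSZ, Z), SSZ))
  →1  add(add(SSSZ, mul(SZ, SZ)), add(add(SSZ, Z), SSZ))
  →2  add(S(add(SSZ, mul(SZ, SZ))), add(add(SSZ, Z), SSZ))
  →3  S(add(add(SSZ, mul(SZ, SZ)), add(add(SSZ, Z), SSZ)))
  →4  S(add(S(add(SZ, mul(SZ, SZ))), add(add(SSZ, Z), SSZ)))
  →5  S(S(add(add(SZ, mul(SZ, SZ)), add(add(SSZ, Z), SSZ))))
  →6  S(S(add(S(add(Z, mul(SZ, SZ))), add(add(SSZ, Z), SSZ))))
  →7  S(S(S(add(add(Z, mul(SZ, SZ)), add(add(SSZ, Z), SSZ)))))
  →8  S(S(S(add(mul(SZ, SZ), add(add(SSZ, Z), SSZ)))))

Answer: after 8 steps: S(S(S(add(mul(SZ, SZ), add(add(SSZ, Z), SSZ)))))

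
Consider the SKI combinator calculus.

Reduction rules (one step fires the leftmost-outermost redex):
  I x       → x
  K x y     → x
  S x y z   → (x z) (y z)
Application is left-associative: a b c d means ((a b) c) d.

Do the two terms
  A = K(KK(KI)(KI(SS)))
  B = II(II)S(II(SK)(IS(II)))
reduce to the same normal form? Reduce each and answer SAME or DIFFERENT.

Answer: DIFFERENT — A ⇓ K(KI), B ⇓ S(SK(SI))

Working:
Term A:
  start: K(KK(KI)(KI(SS)))
  step 1: K(K(KI(SS)))
  step 2: K(KI)

Term B:
  start: II(II)S(II(SK)(IS(II)))
  step 1: I(II)S(II(SK)(IS(II)))
  step 2: IIS(II(SK)(IS(II)))
  step 3: IS(II(SK)(IS(II)))
  step 4: S(II(SK)(IS(II)))
  step 5: S(I(SK)(IS(II)))
  step 6: S(SK(IS(II)))
  step 7: S(SK(S(II)))
  step 8: S(SK(SI))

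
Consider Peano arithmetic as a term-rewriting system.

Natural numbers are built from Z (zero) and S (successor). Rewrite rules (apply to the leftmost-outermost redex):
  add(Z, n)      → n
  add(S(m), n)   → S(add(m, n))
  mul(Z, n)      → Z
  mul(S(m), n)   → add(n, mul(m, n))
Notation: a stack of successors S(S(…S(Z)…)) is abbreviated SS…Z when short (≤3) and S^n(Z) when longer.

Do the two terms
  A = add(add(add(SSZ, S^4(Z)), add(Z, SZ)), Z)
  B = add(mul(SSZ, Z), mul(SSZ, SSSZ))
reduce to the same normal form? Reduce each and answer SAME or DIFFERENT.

Answer: DIFFERENT — A ⇓ S^7(Z), B ⇓ S^6(Z)

Working:
Term A:
  start: add(add(add(SSZ, S^4(Z)), add(Z, SZ)), Z)
  →1  add(add(S(add(SZ, S^4(Z))), add(Z, SZ)), Z)
  →2  add(S(add(add(SZ, S^4(Z)), add(Z, SZ))), Z)
  →3  S(add(add(add(SZ, S^4(Z)), add(Z, SZ)), Z))
  →4  S(add(add(S(add(Z, S^4(Z))), add(Z, SZ)), Z))
  →5  S(add(S(add(add(Z, S^4(Z)), add(Z, SZ))), Z))
  →6  S(S(add(add(add(Z, S^4(Z)), add(Z, SZ)), Z)))
  →7  S(S(add(add(S^4(Z), add(Z, SZ)), Z)))
  →8  S(S(add(S(add(SSSZ, add(Z, SZ))), Z)))
  →9  S(S(S(add(add(SSSZ, add(Z, SZ)), Z))))
  →10  S(S(S(add(S(add(SSZ, add(Z, SZ))), Z))))
  →11  S(S(S(S(add(add(SSZ, add(Z, SZ)), Z)))))
  →12  S(S(S(S(add(S(add(SZ, add(Z, SZ))), Z)))))
  →13  S(S(S(S(S(add(add(SZ, add(Z, SZ)), Z))))))
  →14  S(S(S(S(S(add(S(add(Z, add(Z, SZ))), Z))))))
  →15  S(S(S(S(S(S(add(add(Z, add(Z, SZ)), Z)))))))
  →16  S(S(S(S(S(S(add(add(Z, SZ), Z)))))))
  →17  S(S(S(S(S(S(add(SZ, Z)))))))
  →18  S(S(S(S(S(S(S(add(Z, Z))))))))
  →19  S^7(Z)

Term B:
  start: add(mul(SSZ, Z), mul(SSZ, SSSZ))
  →1  add(add(Z, mul(SZ, Z)), mul(SSZ, SSSZ))
  →2  add(mul(SZ, Z), mul(SSZ, SSSZ))
  →3  add(add(Z, mul(Z, Z)), mul(SSZ, SSSZ))
  →4  add(mul(Z, Z), mul(SSZ, SSSZ))
  →5  add(Z, mul(SSZ, SSSZ))
  →6  mul(SSZ, SSSZ)
  →7  add(SSSZ, mul(SZ, SSSZ))
  →8  S(add(SSZ, mul(SZ, SSSZ)))
  →9  S(S(add(SZ, mul(SZ, SSSZ))))
  →10  S(S(S(add(Z, mul(SZ, SSSZ)))))
  →11  S(S(S(mul(SZ, SSSZ))))
  →12  S(S(S(add(SSSZ, mul(Z, SSSZ)))))
  →13  S(S(S(S(add(SSZ, mul(Z, SSSZ))))))
  →14  S(S(S(S(S(add(SZ, mul(Z, SSSZ)))))))
  →15  S(S(S(S(S(S(add(Z, mul(Z, SSSZ))))))))
  →16  S(S(S(S(S(S(mul(Z, SSSZ)))))))
  →17  S^6(Z)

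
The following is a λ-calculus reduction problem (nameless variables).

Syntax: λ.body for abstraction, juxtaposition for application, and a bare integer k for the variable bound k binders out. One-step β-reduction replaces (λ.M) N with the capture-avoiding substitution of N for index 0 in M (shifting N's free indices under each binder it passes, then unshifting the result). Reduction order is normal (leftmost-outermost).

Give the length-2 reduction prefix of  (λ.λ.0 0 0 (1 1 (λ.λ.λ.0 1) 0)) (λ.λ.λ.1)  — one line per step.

Answer: after 2 steps: λ.0 0 0 ((λ.λ.1) (λ.λ.λ.0 1) 0)

Working:
  start: (λ.λ.0 0 0 (1 1 (λ.λ.λ.0 1) 0)) (λ.λ.λ.1)
  →1  λ.0 0 0 ((λ.λ.λ.1) (λ.λ.λ.1) (λ.λ.λ.0 1) 0)
  →2  λ.0 0 0 ((λ.λ.1) (λ.λ.λ.0 1) 0)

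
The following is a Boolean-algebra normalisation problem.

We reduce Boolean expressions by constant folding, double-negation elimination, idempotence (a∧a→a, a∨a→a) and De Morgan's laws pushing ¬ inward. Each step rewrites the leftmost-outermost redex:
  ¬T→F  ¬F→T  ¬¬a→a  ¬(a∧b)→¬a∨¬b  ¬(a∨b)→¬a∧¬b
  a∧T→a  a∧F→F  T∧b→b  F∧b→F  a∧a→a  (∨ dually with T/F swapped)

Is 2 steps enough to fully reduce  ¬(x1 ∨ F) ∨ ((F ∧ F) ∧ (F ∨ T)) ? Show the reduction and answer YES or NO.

  start: ¬(x1 ∨ F) ∨ ((F ∧ F) ∧ (F ∨ T))
  step 1: (¬x1 ∧ ¬F) ∨ ((F ∧ F) ∧ (F ∨ T))
  step 2: (¬x1 ∧ T) ∨ ((F ∧ F) ∧ (F ∨ T))

Answer: NO — after 2 steps the term is (¬x1 ∧ T) ∨ ((F ∧ F) ∧ (F ∨ T)), not yet normal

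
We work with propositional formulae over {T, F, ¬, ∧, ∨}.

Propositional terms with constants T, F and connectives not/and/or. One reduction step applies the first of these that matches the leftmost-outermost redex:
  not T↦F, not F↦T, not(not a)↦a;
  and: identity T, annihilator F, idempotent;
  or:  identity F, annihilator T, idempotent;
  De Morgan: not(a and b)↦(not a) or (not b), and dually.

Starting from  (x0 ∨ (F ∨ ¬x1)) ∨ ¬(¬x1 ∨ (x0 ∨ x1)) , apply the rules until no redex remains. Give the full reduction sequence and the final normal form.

Answer: normal form = (x0 ∨ ¬x1) ∨ (x1 ∧ (¬x0 ∧ ¬x1))  (in 4 steps)

Working:
  start: (x0 ∨ (F ∨ ¬x1)) ∨ ¬(¬x1 ∨ (x0 ∨ x1))
  [1] (x0 ∨ ¬x1) ∨ ¬(¬x1 ∨ (x0 ∨ x1))
  [2] (x0 ∨ ¬x1) ∨ (¬¬x1 ∧ ¬(x0 ∨ x1))
  [3] (x0 ∨ ¬x1) ∨ (x1 ∧ ¬(x0 ∨ x1))
  [4] (x0 ∨ ¬x1) ∨ (x1 ∧ (¬x0 ∧ ¬x1))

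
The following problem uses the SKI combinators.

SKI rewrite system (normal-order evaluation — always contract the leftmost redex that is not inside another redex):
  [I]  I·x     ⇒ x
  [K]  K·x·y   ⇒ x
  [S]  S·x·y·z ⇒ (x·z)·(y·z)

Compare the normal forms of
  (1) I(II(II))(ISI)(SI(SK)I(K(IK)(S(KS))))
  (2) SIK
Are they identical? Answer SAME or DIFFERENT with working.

Term A:
  start: I(II(II))(ISI)(SI(SK)I(K(IK)(S(KS))))
  [1] II(II)(ISI)(SI(SK)I(K(IK)(S(KS))))
  [2] I(II)(ISI)(SI(SK)I(K(IK)(S(KS))))
  [3] II(ISI)(SI(SK)I(K(IK)(S(KS))))
  [4] I(ISI)(SI(SK)I(K(IK)(S(KS))))
  [5] ISI(SI(SK)I(K(IK)(S(KS))))
  [6] SI(SI(SK)I(K(IK)(S(KS))))
  [7] SI(II(SKI)(K(IK)(S(KS))))
  [8] SI(I(SKI)(K(IK)(S(KS))))
  [9] SI(SKI(K(IK)(S(KS))))
  [10] SI(K(K(IK)(S(KS)))(I(K(IK)(S(KS)))))
  [11] SI(K(IK)(S(KS)))
  [12] SI(IK)
  [13] SIK

Term B:
  start: SIK

Answer: SAME — A ⇓ SIK, B ⇓ SIK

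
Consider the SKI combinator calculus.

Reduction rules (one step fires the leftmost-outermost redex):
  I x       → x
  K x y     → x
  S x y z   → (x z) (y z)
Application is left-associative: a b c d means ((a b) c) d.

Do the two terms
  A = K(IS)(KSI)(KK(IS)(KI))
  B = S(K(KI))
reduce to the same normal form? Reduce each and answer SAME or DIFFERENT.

Term A:
  start: K(IS)(KSI)(KK(IS)(KI))
  [1] IS(KK(IS)(KI))
  [2] S(KK(IS)(KI))
  [3] S(K(KI))

Term B:
  start: S(K(KI))

Answer: SAME — A ⇓ S(K(KI)), B ⇓ S(K(KI))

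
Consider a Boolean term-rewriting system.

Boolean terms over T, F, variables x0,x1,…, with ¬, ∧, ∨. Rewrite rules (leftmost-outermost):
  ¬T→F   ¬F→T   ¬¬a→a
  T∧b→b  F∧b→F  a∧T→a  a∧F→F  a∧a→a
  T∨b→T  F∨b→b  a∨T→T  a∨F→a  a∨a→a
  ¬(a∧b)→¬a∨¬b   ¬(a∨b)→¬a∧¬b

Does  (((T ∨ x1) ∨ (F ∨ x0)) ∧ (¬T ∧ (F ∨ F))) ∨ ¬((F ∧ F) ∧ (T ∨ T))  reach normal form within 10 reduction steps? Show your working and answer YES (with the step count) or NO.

Answer: NO — after 10 steps the term is T ∨ ¬(T ∨ T), not yet normal

Reduction:
  start: (((T ∨ x1) ∨ (F ∨ x0)) ∧ (¬T ∧ (F ∨ F))) ∨ ¬((F ∧ F) ∧ (T ∨ T))
  [1] ((T ∨ (F ∨ x0)) ∧ (¬T ∧ (F ∨ F))) ∨ ¬((F ∧ F) ∧ (T ∨ T))
  [2] (T ∧ (¬T ∧ (F ∨ F))) ∨ ¬((F ∧ F) ∧ (T ∨ T))
  [3] (¬T ∧ (F ∨ F)) ∨ ¬((F ∧ F) ∧ (T ∨ T))
  [4] (F ∧ (F ∨ F)) ∨ ¬((F ∧ F) ∧ (T ∨ T))
  [5] F ∨ ¬((F ∧ F) ∧ (T ∨ T))
  [6] ¬((F ∧ F) ∧ (T ∨ T))
  [7] ¬(F ∧ F) ∨ ¬(T ∨ T)
  [8] (¬F ∨ ¬F) ∨ ¬(T ∨ T)
  [9] ¬F ∨ ¬(T ∨ T)
  [10] T ∨ ¬(T ∨ T)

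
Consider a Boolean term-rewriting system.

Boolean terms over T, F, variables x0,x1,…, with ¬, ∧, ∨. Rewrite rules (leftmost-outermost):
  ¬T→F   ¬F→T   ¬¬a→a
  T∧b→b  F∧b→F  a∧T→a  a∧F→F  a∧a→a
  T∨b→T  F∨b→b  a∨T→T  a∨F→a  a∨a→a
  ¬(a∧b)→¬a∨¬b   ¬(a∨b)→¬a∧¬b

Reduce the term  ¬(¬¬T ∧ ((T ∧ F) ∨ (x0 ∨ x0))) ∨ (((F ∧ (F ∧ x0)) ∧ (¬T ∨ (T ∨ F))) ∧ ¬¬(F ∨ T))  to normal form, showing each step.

Answer: normal form = ¬x0  (in 16 steps)

Reduction:
  start: ¬(¬¬T ∧ ((T ∧ F) ∨ (x0 ∨ x0))) ∨ (((F ∧ (F ∧ x0)) ∧ (¬T ∨ (T ∨ F))) ∧ ¬¬(F ∨ T))
  step 1: (¬¬¬T ∨ ¬((T ∧ F) ∨ (x0 ∨ x0))) ∨ (((F ∧ (F ∧ x0)) ∧ (¬T ∨ (T ∨ F))) ∧ ¬¬(F ∨ T))
  step 2: (¬T ∨ ¬((T ∧ F) ∨ (x0 ∨ x0))) ∨ (((F ∧ (F ∧ x0)) ∧ (¬T ∨ (T ∨ F))) ∧ ¬¬(F ∨ T))
  step 3: (F ∨ ¬((T ∧ F) ∨ (x0 ∨ x0))) ∨ (((F ∧ (F ∧ x0)) ∧ (¬T ∨ (T ∨ F))) ∧ ¬¬(F ∨ T))
  step 4: ¬((T ∧ F) ∨ (x0 ∨ x0)) ∨ (((F ∧ (F ∧ x0)) ∧ (¬T ∨ (T ∨ F))) ∧ ¬¬(F ∨ T))
  step 5: (¬(T ∧ F) ∧ ¬(x0 ∨ x0)) ∨ (((F ∧ (F ∧ x0)) ∧ (¬T ∨ (T ∨ F))) ∧ ¬¬(F ∨ T))
  step 6: ((¬T ∨ ¬F) ∧ ¬(x0 ∨ x0)) ∨ (((F ∧ (F ∧ x0)) ∧ (¬T ∨ (T ∨ F))) ∧ ¬¬(F ∨ T))
  step 7: ((F ∨ ¬F) ∧ ¬(x0 ∨ x0)) ∨ (((F ∧ (F ∧ x0)) ∧ (¬T ∨ (T ∨ F))) ∧ ¬¬(F ∨ T))
  step 8: (¬F ∧ ¬(x0 ∨ x0)) ∨ (((F ∧ (F ∧ x0)) ∧ (¬T ∨ (T ∨ F))) ∧ ¬¬(F ∨ T))
  step 9: (T ∧ ¬(x0 ∨ x0)) ∨ (((F ∧ (F ∧ x0)) ∧ (¬T ∨ (T ∨ F))) ∧ ¬¬(F ∨ T))
  step 10: ¬(x0 ∨ x0) ∨ (((F ∧ (F ∧ x0)) ∧ (¬T ∨ (T ∨ F))) ∧ ¬¬(F ∨ T))
  step 11: (¬x0 ∧ ¬x0) ∨ (((F ∧ (F ∧ x0)) ∧ (¬T ∨ (T ∨ F))) ∧ ¬¬(F ∨ T))
  step 12: ¬x0 ∨ (((F ∧ (F ∧ x0)) ∧ (¬T ∨ (T ∨ F))) ∧ ¬¬(F ∨ T))
  step 13: ¬x0 ∨ ((F ∧ (¬T ∨ (T ∨ F))) ∧ ¬¬(F ∨ T))
  step 14: ¬x0 ∨ (F ∧ ¬¬(F ∨ T))
  step 15: ¬x0 ∨ F
  step 16: ¬x0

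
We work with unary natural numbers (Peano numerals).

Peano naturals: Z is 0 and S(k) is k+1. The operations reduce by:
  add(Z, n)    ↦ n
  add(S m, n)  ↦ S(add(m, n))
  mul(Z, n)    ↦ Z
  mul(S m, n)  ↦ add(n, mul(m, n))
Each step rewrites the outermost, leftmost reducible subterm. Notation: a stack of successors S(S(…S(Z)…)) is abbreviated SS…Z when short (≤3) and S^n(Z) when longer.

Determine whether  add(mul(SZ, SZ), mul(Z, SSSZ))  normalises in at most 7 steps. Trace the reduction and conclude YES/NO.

Answer: YES — reaches normal form SZ in 7 ≤ 7 steps

Working:
  start: add(mul(SZ, SZ), mul(Z, SSSZ))
  step 1: add(add(SZ, mul(Z, SZ)), mul(Z, SSSZ))
  step 2: add(S(add(Z, mul(Z, SZ))), mul(Z, SSSZ))
  step 3: S(add(add(Z, mul(Z, SZ)), mul(Z, SSSZ)))
  step 4: S(add(mul(Z, SZ), mul(Z, SSSZ)))
  step 5: S(add(Z, mul(Z, SSSZ)))
  step 6: S(mul(Z, SSSZ))
  step 7: SZ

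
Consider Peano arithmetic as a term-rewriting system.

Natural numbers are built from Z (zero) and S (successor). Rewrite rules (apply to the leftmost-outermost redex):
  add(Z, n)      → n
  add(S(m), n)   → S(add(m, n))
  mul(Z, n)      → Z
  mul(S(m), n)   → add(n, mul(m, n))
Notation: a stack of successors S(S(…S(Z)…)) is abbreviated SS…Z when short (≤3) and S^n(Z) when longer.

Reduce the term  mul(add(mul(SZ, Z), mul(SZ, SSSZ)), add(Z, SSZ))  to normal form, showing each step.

  start: mul(add(mul(SZ, Z), mul(SZ, SSSZ)), add(Z, SSZ))
  [1] mul(add(add(Z, mul(Z, Z)), mul(SZ, SSSZ)), add(Z, SSZ))
  [2] mul(add(mul(Z, Z), mul(SZ, SSSZ)), add(Z, SSZ))
  [3] mul(add(Z, mul(SZ, SSSZ)), add(Z, SSZ))
  [4] mul(mul(SZ, SSSZ), add(Z, SSZ))
  [5] mul(add(SSSZ, mul(Z, SSSZ)), add(Z, SSZ))
  [6] mul(S(add(SSZ, mul(Z, SSSZ))), add(Z, SSZ))
  [7] add(add(Z, SSZ), mul(add(SSZ, mul(Z, SSSZ)), add(Z, SSZ)))
  [8] add(SSZ, mul(add(SSZ, mul(Z, SSSZ)), add(Z, SSZ)))
  [9] S(add(SZ, mul(add(SSZ, mul(Z, SSSZ)), add(Z, SSZ))))
  [10] S(S(add(Z, mul(add(SSZ, mul(Z, SSSZ)), add(Z, SSZ)))))
  [11] S(S(mul(add(SSZ, mul(Z, SSSZ)), add(Z, SSZ))))
  [12] S(S(mul(S(add(SZ, mul(Z, SSSZ))), add(Z, SSZ))))
  [13] S(S(add(add(Z, SSZ), mul(add(SZ, mul(Z, SSSZ)), add(Z, SSZ)))))
  [14] S(S(add(SSZ, mul(add(SZ, mul(Z, SSSZ)), add(Z, SSZ)))))
  [15] S(S(S(add(SZ, mul(add(SZ, mul(Z, SSSZ)), add(Z, SSZ))))))
  [16] S(S(S(S(add(Z, mul(add(SZ, mul(Z, SSSZ)), add(Z, SSZ)))))))
  [17] S(S(S(S(mul(add(SZ, mul(Z, SSSZ)), add(Z, SSZ))))))
  [18] S(S(S(S(mul(S(add(Z, mul(Z, SSSZ))), add(Z, SSZ))))))
  [19] S(S(S(S(add(add(Z, SSZ), mul(add(Z, mul(Z, SSSZ)), add(Z, SSZ)))))))
  [20] S(S(S(S(add(SSZ, mul(add(Z, mul(Z, SSSZ)), add(Z, SSZ)))))))
  [21] S(S(S(S(S(add(SZ, mul(add(Z, mul(Z, SSSZ)), add(Z, SSZ))))))))
  [22] S(S(S(S(S(S(add(Z, mul(add(Z, mul(Z, SSSZ)), add(Z, SSZ)))))))))
  [23] S(S(S(S(S(S(mul(add(Z, mul(Z, SSSZ)), add(Z, SSZ))))))))
  [24] S(S(S(S(S(S(mul(mul(Z, SSSZ), add(Z, SSZ))))))))
  [25] S(S(S(S(S(S(mul(Z, add(Z, SSZ))))))))
  [26] S^6(Z)

Answer: normal form = S^6(Z)  (in 26 steps)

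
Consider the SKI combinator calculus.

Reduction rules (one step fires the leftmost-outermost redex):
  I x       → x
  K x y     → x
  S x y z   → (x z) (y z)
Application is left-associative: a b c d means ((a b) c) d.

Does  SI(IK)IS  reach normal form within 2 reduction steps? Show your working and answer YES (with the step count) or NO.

  start: SI(IK)IS
  [1] II(IKI)S
  [2] I(IKI)S

Answer: NO — after 2 steps the term is I(IKI)S, not yet normal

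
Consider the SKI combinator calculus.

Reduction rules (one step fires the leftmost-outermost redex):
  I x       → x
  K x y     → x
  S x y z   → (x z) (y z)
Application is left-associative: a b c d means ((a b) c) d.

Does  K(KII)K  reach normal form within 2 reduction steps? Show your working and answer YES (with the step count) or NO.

Answer: YES — reaches normal form I in 2 ≤ 2 steps

Reduction:
  start: K(KII)K
  [1] KII
  [2] I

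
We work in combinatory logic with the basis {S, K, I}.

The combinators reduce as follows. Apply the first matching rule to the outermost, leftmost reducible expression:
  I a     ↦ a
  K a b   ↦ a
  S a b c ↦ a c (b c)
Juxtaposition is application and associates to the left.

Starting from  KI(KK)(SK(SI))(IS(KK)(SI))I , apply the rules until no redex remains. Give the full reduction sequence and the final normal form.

Answer: normal form = K(SII)  (in 7 steps)

Derivation:
  start: KI(KK)(SK(SI))(IS(KK)(SI))I
  [1] I(SK(SI))(IS(KK)(SI))I
  [2] SK(SI)(IS(KK)(SI))I
  [3] K(IS(KK)(SI))(SI(IS(KK)(SI)))I
  [4] IS(KK)(SI)I
  [5] S(KK)(SI)I
  [6] KKI(SII)
  [7] K(SII)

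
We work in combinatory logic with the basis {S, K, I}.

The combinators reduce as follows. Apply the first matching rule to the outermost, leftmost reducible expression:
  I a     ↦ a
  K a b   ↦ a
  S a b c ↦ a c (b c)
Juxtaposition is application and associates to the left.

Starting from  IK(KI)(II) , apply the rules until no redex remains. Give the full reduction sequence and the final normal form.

  start: IK(KI)(II)
  →1  K(KI)(II)
  →2  KI

Answer: normal form = KI  (in 2 steps)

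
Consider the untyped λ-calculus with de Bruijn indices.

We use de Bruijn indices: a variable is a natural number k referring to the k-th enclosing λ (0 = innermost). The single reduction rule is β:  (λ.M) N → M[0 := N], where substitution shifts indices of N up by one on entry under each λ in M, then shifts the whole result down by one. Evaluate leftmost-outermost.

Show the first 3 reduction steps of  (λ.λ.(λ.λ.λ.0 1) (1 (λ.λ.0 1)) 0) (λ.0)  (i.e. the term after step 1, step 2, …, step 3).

Answer: after 3 steps: λ.λ.0 1

Working:
  start: (λ.λ.(λ.λ.λ.0 1) (1 (λ.λ.0 1)) 0) (λ.0)
  [1] λ.(λ.λ.λ.0 1) ((λ.0) (λ.λ.0 1)) 0
  [2] λ.(λ.λ.0 1) 0
  [3] λ.λ.0 1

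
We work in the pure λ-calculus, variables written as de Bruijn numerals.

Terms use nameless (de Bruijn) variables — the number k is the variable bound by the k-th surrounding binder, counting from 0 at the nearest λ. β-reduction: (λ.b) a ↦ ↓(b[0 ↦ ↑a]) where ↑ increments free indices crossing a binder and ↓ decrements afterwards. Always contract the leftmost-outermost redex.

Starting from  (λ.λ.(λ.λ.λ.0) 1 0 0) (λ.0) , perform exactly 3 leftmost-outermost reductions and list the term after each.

Answer: after 3 steps: λ.(λ.0) 0

Working:
  start: (λ.λ.(λ.λ.λ.0) 1 0 0) (λ.0)
  →1  λ.(λ.λ.λ.0) (λ.0) 0 0
  →2  λ.(λ.λ.0) 0 0
  →3  λ.(λ.0) 0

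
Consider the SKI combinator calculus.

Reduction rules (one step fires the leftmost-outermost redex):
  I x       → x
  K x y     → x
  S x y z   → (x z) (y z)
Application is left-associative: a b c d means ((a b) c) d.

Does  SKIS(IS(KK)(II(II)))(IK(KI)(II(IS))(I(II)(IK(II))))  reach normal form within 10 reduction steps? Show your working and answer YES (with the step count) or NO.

  start: SKIS(IS(KK)(II(II)))(IK(KI)(II(IS))(I(II)(IK(II))))
  step 1: KS(IS)(IS(KK)(II(II)))(IK(KI)(II(IS))(I(II)(IK(II))))
  step 2: S(IS(KK)(II(II)))(IK(KI)(II(IS))(I(II)(IK(II))))
  step 3: S(S(KK)(II(II)))(IK(KI)(II(IS))(I(II)(IK(II))))
  step 4: S(S(KK)(I(II)))(IK(KI)(II(IS))(I(II)(IK(II))))
  step 5: S(S(KK)(II))(IK(KI)(II(IS))(I(II)(IK(II))))
  step 6: S(S(KK)I)(IK(KI)(II(IS))(I(II)(IK(II))))
  step 7: S(S(KK)I)(K(KI)(II(IS))(I(II)(IK(II))))
  step 8: S(S(KK)I)(KI(I(II)(IK(II))))
  step 9: S(S(KK)I)I

Answer: YES — reaches normal form S(S(KK)I)I in 9 ≤ 10 steps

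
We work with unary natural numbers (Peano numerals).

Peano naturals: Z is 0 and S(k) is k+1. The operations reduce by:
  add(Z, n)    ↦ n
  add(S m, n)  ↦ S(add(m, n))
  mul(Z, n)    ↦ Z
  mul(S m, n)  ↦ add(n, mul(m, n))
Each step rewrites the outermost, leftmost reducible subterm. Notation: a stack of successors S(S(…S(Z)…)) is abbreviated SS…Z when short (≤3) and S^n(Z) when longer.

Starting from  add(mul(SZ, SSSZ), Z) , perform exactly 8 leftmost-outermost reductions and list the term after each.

  start: add(mul(SZ, SSSZ), Z)
  step 1: add(add(SSSZ, mul(Z, SSSZ)), Z)
  step 2: add(S(add(SSZ, mul(Z, SSSZ))), Z)
  step 3: S(add(add(SSZ, mul(Z, SSSZ)), Z))
  step 4: S(add(S(add(SZ, mul(Z, SSSZ))), Z))
  step 5: S(S(add(add(SZ, mul(Z, SSSZ)), Z)))
  step 6: S(S(add(S(add(Z, mul(Z, SSSZ))), Z)))
  step 7: S(S(S(add(add(Z, mul(Z, SSSZ)), Z))))
  step 8: S(S(S(add(mul(Z, SSSZ), Z))))

Answer: after 8 steps: S(S(S(add(mul(Z, SSSZ), Z))))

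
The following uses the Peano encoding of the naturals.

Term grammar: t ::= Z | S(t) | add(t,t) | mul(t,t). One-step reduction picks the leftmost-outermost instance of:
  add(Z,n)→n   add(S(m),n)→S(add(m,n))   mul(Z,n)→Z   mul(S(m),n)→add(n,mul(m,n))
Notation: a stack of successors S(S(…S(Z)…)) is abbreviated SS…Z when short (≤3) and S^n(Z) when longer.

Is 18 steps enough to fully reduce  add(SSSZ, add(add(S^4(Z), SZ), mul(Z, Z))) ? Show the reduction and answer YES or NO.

  start: add(SSSZ, add(add(S^4(Z), SZ), mul(Z, Z)))
  →1  S(add(SSZ, add(add(S^4(Z), SZ), mul(Z, Z))))
  →2  S(S(add(SZ, add(add(S^4(Z), SZ), mul(Z, Z)))))
  →3  S(S(S(add(Z, add(add(S^4(Z), SZ), mul(Z, Z))))))
  →4  S(S(S(add(add(S^4(Z), SZ), mul(Z, Z)))))
  →5  S(S(S(add(S(add(SSSZ, SZ)), mul(Z, Z)))))
  →6  S(S(S(S(add(add(SSSZ, SZ), mul(Z, Z))))))
  →7  S(S(S(S(add(S(add(SSZ, SZ)), mul(Z, Z))))))
  →8  S(S(S(S(S(add(add(SSZ, SZ), mul(Z, Z)))))))
  →9  S(S(S(S(S(add(S(add(SZ, SZ)), mul(Z, Z)))))))
  →10  S(S(S(S(S(S(add(add(SZ, SZ), mul(Z, Z))))))))
  →11  S(S(S(S(S(S(add(S(add(Z, SZ)), mul(Z, Z))))))))
  →12  S(S(S(S(S(S(S(add(add(Z, SZ), mul(Z, Z)))))))))
  →13  S(S(S(S(S(S(S(add(SZ, mul(Z, Z)))))))))
  →14  S(S(S(S(S(S(S(S(add(Z, mul(Z, Z))))))))))
  →15  S(S(S(S(S(S(S(S(mul(Z, Z)))))))))
  →16  S^8(Z)

Answer: YES — reaches normal form S^8(Z) in 16 ≤ 18 steps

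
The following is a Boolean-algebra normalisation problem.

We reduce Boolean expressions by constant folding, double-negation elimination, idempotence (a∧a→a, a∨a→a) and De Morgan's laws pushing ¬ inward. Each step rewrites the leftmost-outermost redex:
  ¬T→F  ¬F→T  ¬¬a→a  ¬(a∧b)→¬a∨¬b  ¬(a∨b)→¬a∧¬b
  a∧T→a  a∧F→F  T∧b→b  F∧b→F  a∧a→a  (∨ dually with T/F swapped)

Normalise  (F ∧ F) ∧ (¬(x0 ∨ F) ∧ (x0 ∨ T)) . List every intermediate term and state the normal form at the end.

  start: (F ∧ F) ∧ (¬(x0 ∨ F) ∧ (x0 ∨ T))
  step 1: F ∧ (¬(x0 ∨ F) ∧ (x0 ∨ T))
  step 2: F

Answer: normal form = F  (in 2 steps)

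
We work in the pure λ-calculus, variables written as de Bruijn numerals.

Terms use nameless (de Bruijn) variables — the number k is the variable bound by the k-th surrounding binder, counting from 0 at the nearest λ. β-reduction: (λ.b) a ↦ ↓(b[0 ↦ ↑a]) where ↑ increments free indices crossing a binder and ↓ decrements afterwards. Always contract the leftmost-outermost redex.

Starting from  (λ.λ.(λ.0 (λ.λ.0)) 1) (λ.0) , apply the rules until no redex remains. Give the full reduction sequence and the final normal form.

  start: (λ.λ.(λ.0 (λ.λ.0)) 1) (λ.0)
  [1] λ.(λ.0 (λ.λ.0)) (λ.0)
  [2] λ.(λ.0) (λ.λ.0)
  [3] λ.λ.λ.0

Answer: normal form = λ.λ.λ.0  (in 3 steps)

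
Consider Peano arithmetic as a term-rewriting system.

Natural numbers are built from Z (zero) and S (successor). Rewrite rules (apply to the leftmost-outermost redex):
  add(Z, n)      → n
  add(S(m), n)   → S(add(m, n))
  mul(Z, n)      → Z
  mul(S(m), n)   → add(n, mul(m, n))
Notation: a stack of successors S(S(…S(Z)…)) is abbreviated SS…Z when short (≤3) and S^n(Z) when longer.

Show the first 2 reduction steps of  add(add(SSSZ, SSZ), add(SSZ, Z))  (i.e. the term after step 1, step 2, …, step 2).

  start: add(add(SSSZ, SSZ), add(SSZ, Z))
  →1  add(S(add(SSZ, SSZ)), add(SSZ, Z))
  →2  S(add(add(SSZ, SSZ), add(SSZ, Z)))

Answer: after 2 steps: S(add(add(SSZ, SSZ), add(SSZ, Z)))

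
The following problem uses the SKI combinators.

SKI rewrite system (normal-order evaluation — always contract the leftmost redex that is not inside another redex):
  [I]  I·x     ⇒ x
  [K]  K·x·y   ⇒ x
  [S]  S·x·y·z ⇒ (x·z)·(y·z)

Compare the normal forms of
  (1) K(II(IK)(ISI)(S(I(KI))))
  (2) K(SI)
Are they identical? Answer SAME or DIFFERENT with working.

Answer: SAME — A ⇓ K(SI), B ⇓ K(SI)

Working:
Term A:
  start: K(II(IK)(ISI)(S(I(KI))))
  [1] K(I(IK)(ISI)(S(I(KI))))
  [2] K(IK(ISI)(S(I(KI))))
  [3] K(K(ISI)(S(I(KI))))
  [4] K(ISI)
  [5] K(SI)

Term B:
  start: K(SI)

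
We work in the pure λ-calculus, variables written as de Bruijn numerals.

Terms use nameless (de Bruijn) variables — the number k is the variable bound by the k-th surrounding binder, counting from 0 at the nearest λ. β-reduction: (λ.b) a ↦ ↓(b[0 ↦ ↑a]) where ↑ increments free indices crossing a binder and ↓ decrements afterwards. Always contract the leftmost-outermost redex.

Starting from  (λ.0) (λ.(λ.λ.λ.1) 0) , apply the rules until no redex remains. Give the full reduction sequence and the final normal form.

Answer: normal form = λ.λ.λ.1  (in 2 steps)

Reduction:
  start: (λ.0) (λ.(λ.λ.λ.1) 0)
  [1] λ.(λ.λ.λ.1) 0
  [2] λ.λ.λ.1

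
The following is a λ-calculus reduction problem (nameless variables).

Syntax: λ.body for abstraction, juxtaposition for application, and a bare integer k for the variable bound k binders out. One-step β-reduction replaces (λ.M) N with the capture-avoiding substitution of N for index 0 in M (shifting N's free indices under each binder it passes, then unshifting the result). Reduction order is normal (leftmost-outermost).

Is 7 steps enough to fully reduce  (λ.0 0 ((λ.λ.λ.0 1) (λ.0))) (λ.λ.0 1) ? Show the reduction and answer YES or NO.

  start: (λ.0 0 ((λ.λ.λ.0 1) (λ.0))) (λ.λ.0 1)
  step 1: (λ.λ.0 1) (λ.λ.0 1) ((λ.λ.λ.0 1) (λ.0))
  step 2: (λ.0 (λ.λ.0 1)) ((λ.λ.λ.0 1) (λ.0))
  step 3: (λ.λ.λ.0 1) (λ.0) (λ.λ.0 1)
  step 4: (λ.λ.0 1) (λ.λ.0 1)
  step 5: λ.0 (λ.λ.0 1)

Answer: YES — reaches normal form λ.0 (λ.λ.0 1) in 5 ≤ 7 steps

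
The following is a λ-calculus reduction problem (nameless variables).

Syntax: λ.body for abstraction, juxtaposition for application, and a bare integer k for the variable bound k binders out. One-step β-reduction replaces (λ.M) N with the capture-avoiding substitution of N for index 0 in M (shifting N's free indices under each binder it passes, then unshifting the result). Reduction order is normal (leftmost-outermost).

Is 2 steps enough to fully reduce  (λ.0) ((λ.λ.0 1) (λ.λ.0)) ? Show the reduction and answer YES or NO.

Answer: YES — reaches normal form λ.0 (λ.λ.0) in 2 ≤ 2 steps

Derivation:
  start: (λ.0) ((λ.λ.0 1) (λ.λ.0))
  step 1: (λ.λ.0 1) (λ.λ.0)
  step 2: λ.0 (λ.λ.0)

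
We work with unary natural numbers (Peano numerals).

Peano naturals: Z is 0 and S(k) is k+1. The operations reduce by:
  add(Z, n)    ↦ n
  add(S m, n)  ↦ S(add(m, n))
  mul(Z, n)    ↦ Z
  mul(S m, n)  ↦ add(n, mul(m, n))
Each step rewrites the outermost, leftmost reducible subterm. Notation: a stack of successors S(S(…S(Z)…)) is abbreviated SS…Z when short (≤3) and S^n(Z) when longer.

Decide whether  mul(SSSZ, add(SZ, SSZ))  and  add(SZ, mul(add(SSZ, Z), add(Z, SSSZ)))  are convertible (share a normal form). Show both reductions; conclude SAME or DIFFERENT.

Answer: DIFFERENT — A ⇓ S^9(Z), B ⇓ S^7(Z)

Working:
Term A:
  start: mul(SSSZ, add(SZ, SSZ))
  step 1: add(add(SZ, SSZ), mul(SSZ, add(SZ, SSZ)))
  step 2: add(S(add(Z, SSZ)), mul(SSZ, add(SZ, SSZ)))
  step 3: S(add(add(Z, SSZ), mul(SSZ, add(SZ, SSZ))))
  step 4: S(add(SSZ, mul(SSZ, add(SZ, SSZ))))
  step 5: S(S(add(SZ, mul(SSZ, add(SZ, SSZ)))))
  step 6: S(S(S(add(Z, mul(SSZ, add(SZ, SSZ))))))
  step 7: S(S(S(mul(SSZ, add(SZ, SSZ)))))
  step 8: S(S(S(add(add(SZ, SSZ), mul(SZ, add(SZ, SSZ))))))
  step 9: S(S(S(add(S(add(Z, SSZ)), mul(SZ, add(SZ, SSZ))))))
  step 10: S(S(S(S(add(add(Z, SSZ), mul(SZ, add(SZ, SSZ)))))))
  step 11: S(S(S(S(add(SSZ, mul(SZ, add(SZ, SSZ)))))))
  step 12: S(S(S(S(S(add(SZ, mul(SZ, add(SZ, SSZ))))))))
  step 13: S(S(S(S(S(S(add(Z, mul(SZ, add(SZ, SSZ)))))))))
  step 14: S(S(S(S(S(S(mul(SZ, add(SZ, SSZ))))))))
  step 15: S(S(S(S(S(S(add(add(SZ, SSZ), mul(Z, add(SZ, SSZ)))))))))
  step 16: S(S(S(S(S(S(add(S(add(Z, SSZ)), mul(Z, add(SZ, SSZ)))))))))
  step 17: S(S(S(S(S(S(S(add(add(Z, SSZ), mul(Z, add(SZ, SSZ))))))))))
  step 18: S(S(S(S(S(S(S(add(SSZ, mul(Z, add(SZ, SSZ))))))))))
  step 19: S(S(S(S(S(S(S(S(add(SZ, mul(Z, add(SZ, SSZ)))))))))))
  step 20: S(S(S(S(S(S(S(S(S(add(Z, mul(Z, add(SZ, SSZ))))))))))))
  step 21: S(S(S(S(S(S(S(S(S(mul(Z, add(SZ, SSZ)))))))))))
  step 22: S^9(Z)

Term B:
  start: add(SZ, mul(add(SSZ, Z), add(Z, SSSZ)))
  step 1: S(add(Z, mul(add(SSZ, Z), add(Z, SSSZ))))
  step 2: S(mul(add(SSZ, Z), add(Z, SSSZ)))
  step 3: S(mul(S(add(SZ, Z)), add(Z, SSSZ)))
  step 4: S(add(add(Z, SSSZ), mul(add(SZ, Z), add(Z, SSSZ))))
  step 5: S(add(SSSZ, mul(add(SZ, Z), add(Z, SSSZ))))
  step 6: S(S(add(SSZ, mul(add(SZ, Z), add(Z, SSSZ)))))
  step 7: S(S(S(add(SZ, mul(add(SZ, Z), add(Z, SSSZ))))))
  step 8: S(S(S(S(add(Z, mul(add(SZ, Z), add(Z, SSSZ)))))))
  step 9: S(S(S(S(mul(add(SZ, Z), add(Z, SSSZ))))))
  step 10: S(S(S(S(mul(S(add(Z, Z)), add(Z, SSSZ))))))
  step 11: S(S(S(S(add(add(Z, SSSZ), mul(add(Z, Z), add(Z, SSSZ)))))))
  step 12: S(S(S(S(add(SSSZ, mul(add(Z, Z), add(Z, SSSZ)))))))
  step 13: S(S(S(S(S(add(SSZ, mul(add(Z, Z), add(Z, SSSZ))))))))
  step 14: S(S(S(S(S(S(add(SZ, mul(add(Z, Z), add(Z, SSSZ)))))))))
  step 15: S(S(S(S(S(S(S(add(Z, mul(add(Z, Z), add(Z, SSSZ))))))))))
  step 16: S(S(S(S(S(S(S(mul(add(Z, Z), add(Z, SSSZ)))))))))
  step 17: S(S(S(S(S(S(S(mul(Z, add(Z, SSSZ)))))))))
  step 18: S^7(Z)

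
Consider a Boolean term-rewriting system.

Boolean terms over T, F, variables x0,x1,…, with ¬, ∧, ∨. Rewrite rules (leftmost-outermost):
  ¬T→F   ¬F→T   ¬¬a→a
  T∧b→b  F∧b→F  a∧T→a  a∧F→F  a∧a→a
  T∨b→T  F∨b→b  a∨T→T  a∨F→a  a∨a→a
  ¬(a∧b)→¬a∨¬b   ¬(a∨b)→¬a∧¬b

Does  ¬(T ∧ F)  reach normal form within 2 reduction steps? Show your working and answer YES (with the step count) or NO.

  start: ¬(T ∧ F)
  [1] ¬T ∨ ¬F
  [2] F ∨ ¬F

Answer: NO — after 2 steps the term is F ∨ ¬F, not yet normal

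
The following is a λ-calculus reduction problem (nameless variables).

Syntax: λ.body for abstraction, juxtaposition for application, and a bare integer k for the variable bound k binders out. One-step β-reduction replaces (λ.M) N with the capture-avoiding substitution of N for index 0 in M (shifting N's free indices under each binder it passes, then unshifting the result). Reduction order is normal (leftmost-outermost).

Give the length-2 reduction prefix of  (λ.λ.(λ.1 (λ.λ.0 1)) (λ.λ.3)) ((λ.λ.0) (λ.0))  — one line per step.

  start: (λ.λ.(λ.1 (λ.λ.0 1)) (λ.λ.3)) ((λ.λ.0) (λ.0))
  →1  λ.(λ.1 (λ.λ.0 1)) (λ.λ.(λ.λ.0) (λ.0))
  →2  λ.0 (λ.λ.0 1)

Answer: after 2 steps: λ.0 (λ.λ.0 1)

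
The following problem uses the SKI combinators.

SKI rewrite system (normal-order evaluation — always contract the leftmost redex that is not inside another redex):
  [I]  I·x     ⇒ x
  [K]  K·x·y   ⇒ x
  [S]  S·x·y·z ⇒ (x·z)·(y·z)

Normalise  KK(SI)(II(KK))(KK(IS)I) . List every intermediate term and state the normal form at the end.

  start: KK(SI)(II(KK))(KK(IS)I)
  [1] K(II(KK))(KK(IS)I)
  [2] II(KK)
  [3] I(KK)
  [4] KK

Answer: normal form = KK  (in 4 steps)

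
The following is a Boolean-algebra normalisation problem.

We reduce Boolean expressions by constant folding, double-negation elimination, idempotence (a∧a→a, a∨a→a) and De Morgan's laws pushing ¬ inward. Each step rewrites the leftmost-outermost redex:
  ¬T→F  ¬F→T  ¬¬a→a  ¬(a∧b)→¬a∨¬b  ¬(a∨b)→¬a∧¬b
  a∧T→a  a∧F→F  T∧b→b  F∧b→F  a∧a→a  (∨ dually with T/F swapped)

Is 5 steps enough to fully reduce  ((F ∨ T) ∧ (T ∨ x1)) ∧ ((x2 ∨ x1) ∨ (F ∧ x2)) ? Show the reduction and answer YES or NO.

  start: ((F ∨ T) ∧ (T ∨ x1)) ∧ ((x2 ∨ x1) ∨ (F ∧ x2))
  [1] (T ∧ (T ∨ x1)) ∧ ((x2 ∨ x1) ∨ (F ∧ x2))
  [2] (T ∨ x1) ∧ ((x2 ∨ x1) ∨ (F ∧ x2))
  [3] T ∧ ((x2 ∨ x1) ∨ (F ∧ x2))
  [4] (x2 ∨ x1) ∨ (F ∧ x2)
  [5] (x2 ∨ x1) ∨ F

Answer: NO — after 5 steps the term is (x2 ∨ x1) ∨ F, not yet normal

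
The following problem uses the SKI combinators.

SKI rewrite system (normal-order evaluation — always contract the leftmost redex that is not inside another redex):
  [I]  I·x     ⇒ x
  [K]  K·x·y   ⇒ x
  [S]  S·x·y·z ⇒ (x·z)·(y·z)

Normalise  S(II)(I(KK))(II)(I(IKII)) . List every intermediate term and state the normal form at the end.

Answer: normal form = KI  (in 10 steps)

Derivation:
  start: S(II)(I(KK))(II)(I(IKII))
  →1  II(II)(I(KK)(II))(I(IKII))
  →2  I(II)(I(KK)(II))(I(IKII))
  →3  II(I(KK)(II))(I(IKII))
  →4  I(I(KK)(II))(I(IKII))
  →5  I(KK)(II)(I(IKII))
  →6  KK(II)(I(IKII))
  →7  K(I(IKII))
  →8  K(IKII)
  →9  K(KII)
  →10  KI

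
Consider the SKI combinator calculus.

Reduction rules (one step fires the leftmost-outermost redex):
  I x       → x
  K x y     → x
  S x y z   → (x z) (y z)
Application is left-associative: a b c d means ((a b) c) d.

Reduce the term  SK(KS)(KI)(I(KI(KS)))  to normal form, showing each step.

Answer: normal form = I  (in 3 steps)

Working:
  start: SK(KS)(KI)(I(KI(KS)))
  step 1: K(KI)(KS(KI))(I(KI(KS)))
  step 2: KI(I(KI(KS)))
  step 3: I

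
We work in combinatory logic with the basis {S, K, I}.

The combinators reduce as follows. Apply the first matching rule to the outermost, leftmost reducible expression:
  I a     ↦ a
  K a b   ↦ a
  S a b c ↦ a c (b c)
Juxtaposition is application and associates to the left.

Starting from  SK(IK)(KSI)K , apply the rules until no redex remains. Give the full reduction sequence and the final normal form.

Answer: normal form = SK  (in 3 steps)

Derivation:
  start: SK(IK)(KSI)K
  step 1: K(KSI)(IK(KSI))K
  step 2: KSIK
  step 3: SK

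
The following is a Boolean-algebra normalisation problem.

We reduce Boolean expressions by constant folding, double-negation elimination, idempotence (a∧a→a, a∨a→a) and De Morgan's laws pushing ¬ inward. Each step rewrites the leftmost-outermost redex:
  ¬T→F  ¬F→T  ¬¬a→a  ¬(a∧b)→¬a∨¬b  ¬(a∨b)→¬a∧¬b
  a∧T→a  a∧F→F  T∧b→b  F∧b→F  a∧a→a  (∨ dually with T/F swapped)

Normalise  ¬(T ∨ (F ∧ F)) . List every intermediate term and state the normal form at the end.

  start: ¬(T ∨ (F ∧ F))
  →1  ¬T ∧ ¬(F ∧ F)
  →2  F ∧ ¬(F ∧ F)
  →3  F

Answer: normal form = F  (in 3 steps)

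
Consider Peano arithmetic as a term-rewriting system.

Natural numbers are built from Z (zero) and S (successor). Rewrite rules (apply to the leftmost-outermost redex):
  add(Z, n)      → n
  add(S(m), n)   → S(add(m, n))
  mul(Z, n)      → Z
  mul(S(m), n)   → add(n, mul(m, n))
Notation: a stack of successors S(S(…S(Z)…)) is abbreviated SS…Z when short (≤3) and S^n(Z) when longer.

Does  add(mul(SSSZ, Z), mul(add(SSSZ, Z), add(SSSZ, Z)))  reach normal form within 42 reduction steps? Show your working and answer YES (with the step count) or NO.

  start: add(mul(SSSZ, Z), mul(add(SSSZ, Z), add(SSSZ, Z)))
  [1] add(add(Z, mul(SSZ, Z)), mul(add(SSSZ, Z), add(SSSZ, Z)))
  [2] add(mul(SSZ, Z), mul(add(SSSZ, Z), add(SSSZ, Z)))
  [3] add(add(Z, mul(SZ, Z)), mul(add(SSSZ, Z), add(SSSZ, Z)))
  [4] add(mul(SZ, Z), mul(add(SSSZ, Z), add(SSSZ, Z)))
  [5] add(add(Z, mul(Z, Z)), mul(add(SSSZ, Z), add(SSSZ, Z)))
  [6] add(mul(Z, Z), mul(add(SSSZ, Z), add(SSSZ, Z)))
  [7] add(Z, mul(add(SSSZ, Z), add(SSSZ, Z)))
  [8] mul(add(SSSZ, Z), add(SSSZ, Z))
  [9] mul(S(add(SSZ, Z)), add(SSSZ, Z))
  [10] add(add(SSSZ, Z), mul(add(SSZ, Z), add(SSSZ, Z)))
  [11] add(S(add(SSZ, Z)), mul(add(SSZ, Z), add(SSSZ, Z)))
  [12] S(add(add(SSZ, Z), mul(add(SSZ, Z), add(SSSZ, Z))))
  [13] S(add(S(add(SZ, Z)), mul(add(SSZ, Z), add(SSSZ, Z))))
  [14] S(S(add(add(SZ, Z), mul(add(SSZ, Z), add(SSSZ, Z)))))
  [15] S(S(add(S(add(Z, Z)), mul(add(SSZ, Z), add(SSSZ, Z)))))
  [16] S(S(S(add(add(Z, Z), mul(add(SSZ, Z), add(SSSZ, Z))))))
  [17] S(S(S(add(Z, mul(add(SSZ, Z), add(SSSZ, Z))))))
  [18] S(S(S(mul(add(SSZ, Z), add(SSSZ, Z)))))
  [19] S(S(S(mul(S(add(SZ, Z)), add(SSSZ, Z)))))
  [20] S(S(S(add(add(SSSZ, Z), mul(add(SZ, Z), add(SSSZ, Z))))))
  [21] S(S(S(add(S(add(SSZ, Z)), mul(add(SZ, Z), add(SSSZ, Z))))))
  [22] S(S(S(S(add(add(SSZ, Z), mul(add(SZ, Z), add(SSSZ, Z)))))))
  [23] S(S(S(S(add(S(add(SZ, Z)), mul(add(SZ, Z), add(SSSZ, Z)))))))
  [24] S(S(S(S(S(add(add(SZ, Z), mul(add(SZ, Z), add(SSSZ, Z))))))))
  [25] S(S(S(S(S(add(S(add(Z, Z)), mul(add(SZ, Z), add(SSSZ, Z))))))))
  [26] S(S(S(S(S(S(add(add(Z, Z), mul(add(SZ, Z), add(SSSZ, Z)))))))))
  [27] S(S(S(S(S(S(add(Z, mul(add(SZ, Z), add(SSSZ, Z)))))))))
  [28] S(S(S(S(S(S(mul(add(SZ, Z), add(SSSZ, Z))))))))
  [29] S(S(S(S(S(S(mul(S(add(Z, Z)), add(SSSZ, Z))))))))
  [30] S(S(S(S(S(S(add(add(SSSZ, Z), mul(add(Z, Z), add(SSSZ, Z)))))))))
  [31] S(S(S(S(S(S(add(S(add(SSZ, Z)), mul(add(Z, Z), add(SSSZ, Z)))))))))
  [32] S(S(S(S(S(S(S(add(add(SSZ, Z), mul(add(Z, Z), add(SSSZ, Z))))))))))
  [33] S(S(S(S(S(S(S(add(S(add(SZ, Z)), mul(add(Z, Z), add(SSSZ, Z))))))))))
  [34] S(S(S(S(S(S(S(S(add(add(SZ, Z), mul(add(Z, Z), add(SSSZ, Z)))))))))))
  [35] S(S(S(S(S(S(S(S(add(S(add(Z, Z)), mul(add(Z, Z), add(SSSZ, Z)))))))))))
  [36] S(S(S(S(S(S(S(S(S(add(add(Z, Z), mul(add(Z, Z), add(SSSZ, Z))))))))))))
  [37] S(S(S(S(S(S(S(S(S(add(Z, mul(add(Z, Z), add(SSSZ, Z))))))))))))
  [38] S(S(S(S(S(S(S(S(S(mul(add(Z, Z), add(SSSZ, Z)))))))))))
  [39] S(S(S(S(S(S(S(S(S(mul(Z, add(SSSZ, Z)))))))))))
  [40] S^9(Z)

Answer: YES — reaches normal form S^9(Z) in 40 ≤ 42 steps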